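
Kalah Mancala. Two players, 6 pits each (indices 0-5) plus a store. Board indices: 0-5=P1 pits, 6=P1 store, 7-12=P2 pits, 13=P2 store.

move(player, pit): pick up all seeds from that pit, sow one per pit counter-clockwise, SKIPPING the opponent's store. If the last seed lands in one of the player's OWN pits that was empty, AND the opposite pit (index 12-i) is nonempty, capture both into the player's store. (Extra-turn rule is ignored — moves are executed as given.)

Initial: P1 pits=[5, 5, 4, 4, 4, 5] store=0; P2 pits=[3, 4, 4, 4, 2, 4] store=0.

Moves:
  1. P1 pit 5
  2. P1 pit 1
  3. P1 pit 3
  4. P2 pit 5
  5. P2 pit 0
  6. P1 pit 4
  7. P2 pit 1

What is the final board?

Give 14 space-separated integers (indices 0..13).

Answer: 1 2 7 0 0 3 4 1 0 8 8 4 1 9

Derivation:
Move 1: P1 pit5 -> P1=[5,5,4,4,4,0](1) P2=[4,5,5,5,2,4](0)
Move 2: P1 pit1 -> P1=[5,0,5,5,5,1](2) P2=[4,5,5,5,2,4](0)
Move 3: P1 pit3 -> P1=[5,0,5,0,6,2](3) P2=[5,6,5,5,2,4](0)
Move 4: P2 pit5 -> P1=[6,1,6,0,6,2](3) P2=[5,6,5,5,2,0](1)
Move 5: P2 pit0 -> P1=[0,1,6,0,6,2](3) P2=[0,7,6,6,3,0](8)
Move 6: P1 pit4 -> P1=[0,1,6,0,0,3](4) P2=[1,8,7,7,3,0](8)
Move 7: P2 pit1 -> P1=[1,2,7,0,0,3](4) P2=[1,0,8,8,4,1](9)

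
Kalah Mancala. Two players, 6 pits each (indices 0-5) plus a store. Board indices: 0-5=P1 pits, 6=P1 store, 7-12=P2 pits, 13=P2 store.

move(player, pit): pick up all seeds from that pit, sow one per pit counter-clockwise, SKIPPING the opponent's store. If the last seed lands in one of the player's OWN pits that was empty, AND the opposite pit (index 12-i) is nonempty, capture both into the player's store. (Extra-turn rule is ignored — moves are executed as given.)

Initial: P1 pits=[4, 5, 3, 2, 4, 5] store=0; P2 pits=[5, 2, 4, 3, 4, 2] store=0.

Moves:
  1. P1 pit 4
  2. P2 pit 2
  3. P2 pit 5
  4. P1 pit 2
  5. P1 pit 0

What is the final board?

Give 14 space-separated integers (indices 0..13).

Move 1: P1 pit4 -> P1=[4,5,3,2,0,6](1) P2=[6,3,4,3,4,2](0)
Move 2: P2 pit2 -> P1=[4,5,3,2,0,6](1) P2=[6,3,0,4,5,3](1)
Move 3: P2 pit5 -> P1=[5,6,3,2,0,6](1) P2=[6,3,0,4,5,0](2)
Move 4: P1 pit2 -> P1=[5,6,0,3,1,7](1) P2=[6,3,0,4,5,0](2)
Move 5: P1 pit0 -> P1=[0,7,1,4,2,8](1) P2=[6,3,0,4,5,0](2)

Answer: 0 7 1 4 2 8 1 6 3 0 4 5 0 2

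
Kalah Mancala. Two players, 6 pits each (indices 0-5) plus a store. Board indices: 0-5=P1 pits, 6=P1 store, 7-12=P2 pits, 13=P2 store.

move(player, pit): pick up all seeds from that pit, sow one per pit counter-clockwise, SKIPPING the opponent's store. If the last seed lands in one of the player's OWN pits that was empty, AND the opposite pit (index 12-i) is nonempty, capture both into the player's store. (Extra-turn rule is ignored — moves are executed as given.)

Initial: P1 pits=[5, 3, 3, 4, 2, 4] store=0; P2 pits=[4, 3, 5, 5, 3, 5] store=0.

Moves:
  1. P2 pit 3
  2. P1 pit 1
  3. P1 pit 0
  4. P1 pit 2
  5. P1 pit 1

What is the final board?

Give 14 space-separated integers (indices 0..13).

Move 1: P2 pit3 -> P1=[6,4,3,4,2,4](0) P2=[4,3,5,0,4,6](1)
Move 2: P1 pit1 -> P1=[6,0,4,5,3,5](0) P2=[4,3,5,0,4,6](1)
Move 3: P1 pit0 -> P1=[0,1,5,6,4,6](1) P2=[4,3,5,0,4,6](1)
Move 4: P1 pit2 -> P1=[0,1,0,7,5,7](2) P2=[5,3,5,0,4,6](1)
Move 5: P1 pit1 -> P1=[0,0,1,7,5,7](2) P2=[5,3,5,0,4,6](1)

Answer: 0 0 1 7 5 7 2 5 3 5 0 4 6 1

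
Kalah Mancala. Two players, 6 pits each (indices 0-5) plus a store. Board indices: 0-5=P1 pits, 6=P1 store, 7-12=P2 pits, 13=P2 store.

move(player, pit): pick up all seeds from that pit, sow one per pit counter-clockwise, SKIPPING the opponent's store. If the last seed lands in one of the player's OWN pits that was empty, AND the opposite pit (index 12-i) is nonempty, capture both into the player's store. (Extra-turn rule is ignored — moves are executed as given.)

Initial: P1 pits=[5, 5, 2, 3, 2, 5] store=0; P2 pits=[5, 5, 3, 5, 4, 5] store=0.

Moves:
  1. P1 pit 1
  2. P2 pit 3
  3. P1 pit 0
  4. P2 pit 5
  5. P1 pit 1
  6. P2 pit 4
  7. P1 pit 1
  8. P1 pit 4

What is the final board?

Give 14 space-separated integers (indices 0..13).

Answer: 2 0 8 7 0 8 3 6 6 4 1 0 1 3

Derivation:
Move 1: P1 pit1 -> P1=[5,0,3,4,3,6](1) P2=[5,5,3,5,4,5](0)
Move 2: P2 pit3 -> P1=[6,1,3,4,3,6](1) P2=[5,5,3,0,5,6](1)
Move 3: P1 pit0 -> P1=[0,2,4,5,4,7](2) P2=[5,5,3,0,5,6](1)
Move 4: P2 pit5 -> P1=[1,3,5,6,5,7](2) P2=[5,5,3,0,5,0](2)
Move 5: P1 pit1 -> P1=[1,0,6,7,6,7](2) P2=[5,5,3,0,5,0](2)
Move 6: P2 pit4 -> P1=[2,1,7,7,6,7](2) P2=[5,5,3,0,0,1](3)
Move 7: P1 pit1 -> P1=[2,0,8,7,6,7](2) P2=[5,5,3,0,0,1](3)
Move 8: P1 pit4 -> P1=[2,0,8,7,0,8](3) P2=[6,6,4,1,0,1](3)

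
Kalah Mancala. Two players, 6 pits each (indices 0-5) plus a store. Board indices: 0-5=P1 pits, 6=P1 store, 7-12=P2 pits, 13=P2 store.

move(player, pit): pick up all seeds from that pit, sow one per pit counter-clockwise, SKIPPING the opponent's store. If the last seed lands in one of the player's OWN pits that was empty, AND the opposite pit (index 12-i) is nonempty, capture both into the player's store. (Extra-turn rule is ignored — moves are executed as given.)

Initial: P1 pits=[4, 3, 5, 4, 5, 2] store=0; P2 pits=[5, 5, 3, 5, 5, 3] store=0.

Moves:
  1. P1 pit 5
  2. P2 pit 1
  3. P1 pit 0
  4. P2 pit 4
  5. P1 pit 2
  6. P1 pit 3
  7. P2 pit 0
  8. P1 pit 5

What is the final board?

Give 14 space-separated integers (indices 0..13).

Move 1: P1 pit5 -> P1=[4,3,5,4,5,0](1) P2=[6,5,3,5,5,3](0)
Move 2: P2 pit1 -> P1=[4,3,5,4,5,0](1) P2=[6,0,4,6,6,4](1)
Move 3: P1 pit0 -> P1=[0,4,6,5,6,0](1) P2=[6,0,4,6,6,4](1)
Move 4: P2 pit4 -> P1=[1,5,7,6,6,0](1) P2=[6,0,4,6,0,5](2)
Move 5: P1 pit2 -> P1=[1,5,0,7,7,1](2) P2=[7,1,5,6,0,5](2)
Move 6: P1 pit3 -> P1=[1,5,0,0,8,2](3) P2=[8,2,6,7,0,5](2)
Move 7: P2 pit0 -> P1=[2,6,0,0,8,2](3) P2=[0,3,7,8,1,6](3)
Move 8: P1 pit5 -> P1=[2,6,0,0,8,0](4) P2=[1,3,7,8,1,6](3)

Answer: 2 6 0 0 8 0 4 1 3 7 8 1 6 3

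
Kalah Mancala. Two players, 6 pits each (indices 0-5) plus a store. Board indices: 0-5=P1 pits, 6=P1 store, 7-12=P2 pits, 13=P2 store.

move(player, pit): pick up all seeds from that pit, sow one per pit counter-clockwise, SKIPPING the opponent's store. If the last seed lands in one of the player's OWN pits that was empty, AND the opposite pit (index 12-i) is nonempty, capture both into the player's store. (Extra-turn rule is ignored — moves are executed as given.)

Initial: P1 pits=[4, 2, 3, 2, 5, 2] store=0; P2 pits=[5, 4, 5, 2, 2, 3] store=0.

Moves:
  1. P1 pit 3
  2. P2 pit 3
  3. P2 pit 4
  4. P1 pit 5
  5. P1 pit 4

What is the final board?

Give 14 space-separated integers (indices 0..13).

Move 1: P1 pit3 -> P1=[4,2,3,0,6,3](0) P2=[5,4,5,2,2,3](0)
Move 2: P2 pit3 -> P1=[4,2,3,0,6,3](0) P2=[5,4,5,0,3,4](0)
Move 3: P2 pit4 -> P1=[5,2,3,0,6,3](0) P2=[5,4,5,0,0,5](1)
Move 4: P1 pit5 -> P1=[5,2,3,0,6,0](1) P2=[6,5,5,0,0,5](1)
Move 5: P1 pit4 -> P1=[5,2,3,0,0,1](2) P2=[7,6,6,1,0,5](1)

Answer: 5 2 3 0 0 1 2 7 6 6 1 0 5 1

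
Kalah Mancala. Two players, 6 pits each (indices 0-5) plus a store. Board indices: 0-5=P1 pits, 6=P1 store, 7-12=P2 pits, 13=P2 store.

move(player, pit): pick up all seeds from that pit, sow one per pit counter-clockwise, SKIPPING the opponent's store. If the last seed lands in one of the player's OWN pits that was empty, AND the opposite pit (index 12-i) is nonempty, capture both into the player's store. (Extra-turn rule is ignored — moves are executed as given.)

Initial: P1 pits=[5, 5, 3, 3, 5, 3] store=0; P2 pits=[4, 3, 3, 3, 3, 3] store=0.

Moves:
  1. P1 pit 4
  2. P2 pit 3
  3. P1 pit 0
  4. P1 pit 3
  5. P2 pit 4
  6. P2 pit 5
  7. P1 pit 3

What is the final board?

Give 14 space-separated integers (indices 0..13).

Answer: 2 8 5 0 3 6 2 6 4 4 0 0 0 3

Derivation:
Move 1: P1 pit4 -> P1=[5,5,3,3,0,4](1) P2=[5,4,4,3,3,3](0)
Move 2: P2 pit3 -> P1=[5,5,3,3,0,4](1) P2=[5,4,4,0,4,4](1)
Move 3: P1 pit0 -> P1=[0,6,4,4,1,5](1) P2=[5,4,4,0,4,4](1)
Move 4: P1 pit3 -> P1=[0,6,4,0,2,6](2) P2=[6,4,4,0,4,4](1)
Move 5: P2 pit4 -> P1=[1,7,4,0,2,6](2) P2=[6,4,4,0,0,5](2)
Move 6: P2 pit5 -> P1=[2,8,5,1,2,6](2) P2=[6,4,4,0,0,0](3)
Move 7: P1 pit3 -> P1=[2,8,5,0,3,6](2) P2=[6,4,4,0,0,0](3)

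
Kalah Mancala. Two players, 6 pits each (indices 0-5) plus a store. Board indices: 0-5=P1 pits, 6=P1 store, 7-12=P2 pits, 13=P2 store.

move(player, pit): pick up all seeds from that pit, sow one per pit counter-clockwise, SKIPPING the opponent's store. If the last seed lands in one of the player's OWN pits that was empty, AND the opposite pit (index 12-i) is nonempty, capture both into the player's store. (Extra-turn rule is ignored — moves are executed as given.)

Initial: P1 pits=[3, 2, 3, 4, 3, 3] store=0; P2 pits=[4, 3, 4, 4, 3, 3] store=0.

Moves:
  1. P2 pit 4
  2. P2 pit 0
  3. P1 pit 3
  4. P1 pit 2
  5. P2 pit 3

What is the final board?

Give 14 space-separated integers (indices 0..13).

Answer: 5 1 0 1 5 5 1 1 4 5 0 1 5 5

Derivation:
Move 1: P2 pit4 -> P1=[4,2,3,4,3,3](0) P2=[4,3,4,4,0,4](1)
Move 2: P2 pit0 -> P1=[4,0,3,4,3,3](0) P2=[0,4,5,5,0,4](4)
Move 3: P1 pit3 -> P1=[4,0,3,0,4,4](1) P2=[1,4,5,5,0,4](4)
Move 4: P1 pit2 -> P1=[4,0,0,1,5,5](1) P2=[1,4,5,5,0,4](4)
Move 5: P2 pit3 -> P1=[5,1,0,1,5,5](1) P2=[1,4,5,0,1,5](5)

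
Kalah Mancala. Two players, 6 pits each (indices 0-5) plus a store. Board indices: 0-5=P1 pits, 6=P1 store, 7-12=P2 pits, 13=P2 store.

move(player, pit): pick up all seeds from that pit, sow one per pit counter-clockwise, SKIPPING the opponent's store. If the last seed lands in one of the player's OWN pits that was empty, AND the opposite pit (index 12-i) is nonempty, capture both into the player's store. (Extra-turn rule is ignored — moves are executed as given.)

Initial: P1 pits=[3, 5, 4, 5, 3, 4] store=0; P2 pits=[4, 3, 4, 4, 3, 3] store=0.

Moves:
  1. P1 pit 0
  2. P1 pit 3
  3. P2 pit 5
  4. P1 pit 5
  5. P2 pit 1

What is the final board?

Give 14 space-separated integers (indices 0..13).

Move 1: P1 pit0 -> P1=[0,6,5,6,3,4](0) P2=[4,3,4,4,3,3](0)
Move 2: P1 pit3 -> P1=[0,6,5,0,4,5](1) P2=[5,4,5,4,3,3](0)
Move 3: P2 pit5 -> P1=[1,7,5,0,4,5](1) P2=[5,4,5,4,3,0](1)
Move 4: P1 pit5 -> P1=[1,7,5,0,4,0](2) P2=[6,5,6,5,3,0](1)
Move 5: P2 pit1 -> P1=[1,7,5,0,4,0](2) P2=[6,0,7,6,4,1](2)

Answer: 1 7 5 0 4 0 2 6 0 7 6 4 1 2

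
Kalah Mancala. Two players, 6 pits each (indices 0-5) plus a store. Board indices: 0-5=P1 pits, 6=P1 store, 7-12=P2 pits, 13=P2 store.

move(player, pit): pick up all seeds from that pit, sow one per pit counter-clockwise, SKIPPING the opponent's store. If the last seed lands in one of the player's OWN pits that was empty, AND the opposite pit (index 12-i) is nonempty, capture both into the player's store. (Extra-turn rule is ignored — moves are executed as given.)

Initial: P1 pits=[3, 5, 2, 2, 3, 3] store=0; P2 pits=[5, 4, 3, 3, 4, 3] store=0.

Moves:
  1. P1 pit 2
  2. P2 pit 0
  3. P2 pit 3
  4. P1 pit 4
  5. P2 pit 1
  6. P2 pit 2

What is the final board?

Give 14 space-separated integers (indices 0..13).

Answer: 6 5 0 3 0 4 1 1 0 0 2 8 7 3

Derivation:
Move 1: P1 pit2 -> P1=[3,5,0,3,4,3](0) P2=[5,4,3,3,4,3](0)
Move 2: P2 pit0 -> P1=[3,5,0,3,4,3](0) P2=[0,5,4,4,5,4](0)
Move 3: P2 pit3 -> P1=[4,5,0,3,4,3](0) P2=[0,5,4,0,6,5](1)
Move 4: P1 pit4 -> P1=[4,5,0,3,0,4](1) P2=[1,6,4,0,6,5](1)
Move 5: P2 pit1 -> P1=[5,5,0,3,0,4](1) P2=[1,0,5,1,7,6](2)
Move 6: P2 pit2 -> P1=[6,5,0,3,0,4](1) P2=[1,0,0,2,8,7](3)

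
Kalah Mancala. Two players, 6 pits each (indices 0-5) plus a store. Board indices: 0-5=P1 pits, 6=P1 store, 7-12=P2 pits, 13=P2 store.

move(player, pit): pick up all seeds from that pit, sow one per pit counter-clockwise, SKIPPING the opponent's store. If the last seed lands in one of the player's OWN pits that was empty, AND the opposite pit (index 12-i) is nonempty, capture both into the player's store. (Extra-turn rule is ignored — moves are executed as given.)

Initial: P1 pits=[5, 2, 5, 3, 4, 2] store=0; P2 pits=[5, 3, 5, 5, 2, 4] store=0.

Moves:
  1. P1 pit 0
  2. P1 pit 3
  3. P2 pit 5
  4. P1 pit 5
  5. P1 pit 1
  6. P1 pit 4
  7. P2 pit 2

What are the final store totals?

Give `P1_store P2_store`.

Move 1: P1 pit0 -> P1=[0,3,6,4,5,3](0) P2=[5,3,5,5,2,4](0)
Move 2: P1 pit3 -> P1=[0,3,6,0,6,4](1) P2=[6,3,5,5,2,4](0)
Move 3: P2 pit5 -> P1=[1,4,7,0,6,4](1) P2=[6,3,5,5,2,0](1)
Move 4: P1 pit5 -> P1=[1,4,7,0,6,0](2) P2=[7,4,6,5,2,0](1)
Move 5: P1 pit1 -> P1=[1,0,8,1,7,0](10) P2=[0,4,6,5,2,0](1)
Move 6: P1 pit4 -> P1=[1,0,8,1,0,1](11) P2=[1,5,7,6,3,0](1)
Move 7: P2 pit2 -> P1=[2,1,9,1,0,1](11) P2=[1,5,0,7,4,1](2)

Answer: 11 2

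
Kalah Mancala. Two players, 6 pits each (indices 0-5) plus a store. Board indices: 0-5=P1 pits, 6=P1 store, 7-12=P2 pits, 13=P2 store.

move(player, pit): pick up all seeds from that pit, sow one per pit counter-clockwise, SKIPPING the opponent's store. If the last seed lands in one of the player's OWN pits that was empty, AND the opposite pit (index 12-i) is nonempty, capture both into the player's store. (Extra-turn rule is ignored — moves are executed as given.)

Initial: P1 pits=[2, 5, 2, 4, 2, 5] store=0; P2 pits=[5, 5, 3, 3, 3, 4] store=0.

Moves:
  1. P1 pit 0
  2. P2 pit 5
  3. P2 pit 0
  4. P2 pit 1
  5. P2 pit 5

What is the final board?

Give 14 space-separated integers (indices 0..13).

Move 1: P1 pit0 -> P1=[0,6,3,4,2,5](0) P2=[5,5,3,3,3,4](0)
Move 2: P2 pit5 -> P1=[1,7,4,4,2,5](0) P2=[5,5,3,3,3,0](1)
Move 3: P2 pit0 -> P1=[0,7,4,4,2,5](0) P2=[0,6,4,4,4,0](3)
Move 4: P2 pit1 -> P1=[1,7,4,4,2,5](0) P2=[0,0,5,5,5,1](4)
Move 5: P2 pit5 -> P1=[1,7,4,4,2,5](0) P2=[0,0,5,5,5,0](5)

Answer: 1 7 4 4 2 5 0 0 0 5 5 5 0 5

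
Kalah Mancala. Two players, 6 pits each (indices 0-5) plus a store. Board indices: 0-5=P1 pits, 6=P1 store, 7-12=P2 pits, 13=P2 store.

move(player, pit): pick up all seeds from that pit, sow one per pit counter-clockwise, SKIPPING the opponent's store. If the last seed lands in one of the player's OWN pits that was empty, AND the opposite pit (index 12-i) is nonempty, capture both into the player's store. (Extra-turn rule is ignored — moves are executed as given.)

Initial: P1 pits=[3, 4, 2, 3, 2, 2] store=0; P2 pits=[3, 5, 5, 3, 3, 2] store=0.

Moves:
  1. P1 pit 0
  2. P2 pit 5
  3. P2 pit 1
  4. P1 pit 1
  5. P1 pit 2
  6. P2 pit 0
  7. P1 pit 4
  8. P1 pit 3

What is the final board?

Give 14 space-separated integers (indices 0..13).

Answer: 1 0 0 0 1 6 4 2 3 8 5 4 1 2

Derivation:
Move 1: P1 pit0 -> P1=[0,5,3,4,2,2](0) P2=[3,5,5,3,3,2](0)
Move 2: P2 pit5 -> P1=[1,5,3,4,2,2](0) P2=[3,5,5,3,3,0](1)
Move 3: P2 pit1 -> P1=[1,5,3,4,2,2](0) P2=[3,0,6,4,4,1](2)
Move 4: P1 pit1 -> P1=[1,0,4,5,3,3](1) P2=[3,0,6,4,4,1](2)
Move 5: P1 pit2 -> P1=[1,0,0,6,4,4](2) P2=[3,0,6,4,4,1](2)
Move 6: P2 pit0 -> P1=[1,0,0,6,4,4](2) P2=[0,1,7,5,4,1](2)
Move 7: P1 pit4 -> P1=[1,0,0,6,0,5](3) P2=[1,2,7,5,4,1](2)
Move 8: P1 pit3 -> P1=[1,0,0,0,1,6](4) P2=[2,3,8,5,4,1](2)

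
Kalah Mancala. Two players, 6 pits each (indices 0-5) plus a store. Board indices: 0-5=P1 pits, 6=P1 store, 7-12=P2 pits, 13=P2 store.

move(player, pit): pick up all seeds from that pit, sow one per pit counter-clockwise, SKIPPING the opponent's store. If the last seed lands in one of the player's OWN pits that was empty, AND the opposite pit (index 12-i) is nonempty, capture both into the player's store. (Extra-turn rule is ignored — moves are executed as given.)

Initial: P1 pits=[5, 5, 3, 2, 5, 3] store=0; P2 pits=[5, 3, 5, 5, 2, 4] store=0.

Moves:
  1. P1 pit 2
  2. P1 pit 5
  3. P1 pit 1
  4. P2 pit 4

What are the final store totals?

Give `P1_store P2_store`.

Answer: 2 1

Derivation:
Move 1: P1 pit2 -> P1=[5,5,0,3,6,4](0) P2=[5,3,5,5,2,4](0)
Move 2: P1 pit5 -> P1=[5,5,0,3,6,0](1) P2=[6,4,6,5,2,4](0)
Move 3: P1 pit1 -> P1=[5,0,1,4,7,1](2) P2=[6,4,6,5,2,4](0)
Move 4: P2 pit4 -> P1=[5,0,1,4,7,1](2) P2=[6,4,6,5,0,5](1)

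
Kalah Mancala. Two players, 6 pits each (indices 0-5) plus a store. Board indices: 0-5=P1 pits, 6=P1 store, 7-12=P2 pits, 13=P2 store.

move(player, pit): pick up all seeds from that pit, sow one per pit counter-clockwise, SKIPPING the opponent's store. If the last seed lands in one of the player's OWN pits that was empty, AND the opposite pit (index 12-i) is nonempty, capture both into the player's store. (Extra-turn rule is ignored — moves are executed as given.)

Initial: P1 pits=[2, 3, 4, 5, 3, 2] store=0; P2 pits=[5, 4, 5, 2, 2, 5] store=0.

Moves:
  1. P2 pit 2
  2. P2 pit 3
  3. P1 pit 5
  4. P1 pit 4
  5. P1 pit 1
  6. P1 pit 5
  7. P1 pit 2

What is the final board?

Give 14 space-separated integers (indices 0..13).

Answer: 3 0 0 7 1 1 9 8 0 0 0 4 7 2

Derivation:
Move 1: P2 pit2 -> P1=[3,3,4,5,3,2](0) P2=[5,4,0,3,3,6](1)
Move 2: P2 pit3 -> P1=[3,3,4,5,3,2](0) P2=[5,4,0,0,4,7](2)
Move 3: P1 pit5 -> P1=[3,3,4,5,3,0](1) P2=[6,4,0,0,4,7](2)
Move 4: P1 pit4 -> P1=[3,3,4,5,0,1](2) P2=[7,4,0,0,4,7](2)
Move 5: P1 pit1 -> P1=[3,0,5,6,0,1](7) P2=[7,0,0,0,4,7](2)
Move 6: P1 pit5 -> P1=[3,0,5,6,0,0](8) P2=[7,0,0,0,4,7](2)
Move 7: P1 pit2 -> P1=[3,0,0,7,1,1](9) P2=[8,0,0,0,4,7](2)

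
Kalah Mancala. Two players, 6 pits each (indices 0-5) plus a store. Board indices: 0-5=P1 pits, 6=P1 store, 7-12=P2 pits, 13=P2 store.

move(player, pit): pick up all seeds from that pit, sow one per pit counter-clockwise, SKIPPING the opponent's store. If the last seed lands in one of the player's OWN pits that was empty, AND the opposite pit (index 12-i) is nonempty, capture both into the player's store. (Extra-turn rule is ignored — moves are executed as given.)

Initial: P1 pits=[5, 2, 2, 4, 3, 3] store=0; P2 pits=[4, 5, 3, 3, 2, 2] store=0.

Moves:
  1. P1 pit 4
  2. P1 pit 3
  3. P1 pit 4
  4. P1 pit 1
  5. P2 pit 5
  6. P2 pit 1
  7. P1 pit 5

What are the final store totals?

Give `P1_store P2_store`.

Move 1: P1 pit4 -> P1=[5,2,2,4,0,4](1) P2=[5,5,3,3,2,2](0)
Move 2: P1 pit3 -> P1=[5,2,2,0,1,5](2) P2=[6,5,3,3,2,2](0)
Move 3: P1 pit4 -> P1=[5,2,2,0,0,6](2) P2=[6,5,3,3,2,2](0)
Move 4: P1 pit1 -> P1=[5,0,3,0,0,6](6) P2=[6,5,0,3,2,2](0)
Move 5: P2 pit5 -> P1=[6,0,3,0,0,6](6) P2=[6,5,0,3,2,0](1)
Move 6: P2 pit1 -> P1=[6,0,3,0,0,6](6) P2=[6,0,1,4,3,1](2)
Move 7: P1 pit5 -> P1=[6,0,3,0,0,0](7) P2=[7,1,2,5,4,1](2)

Answer: 7 2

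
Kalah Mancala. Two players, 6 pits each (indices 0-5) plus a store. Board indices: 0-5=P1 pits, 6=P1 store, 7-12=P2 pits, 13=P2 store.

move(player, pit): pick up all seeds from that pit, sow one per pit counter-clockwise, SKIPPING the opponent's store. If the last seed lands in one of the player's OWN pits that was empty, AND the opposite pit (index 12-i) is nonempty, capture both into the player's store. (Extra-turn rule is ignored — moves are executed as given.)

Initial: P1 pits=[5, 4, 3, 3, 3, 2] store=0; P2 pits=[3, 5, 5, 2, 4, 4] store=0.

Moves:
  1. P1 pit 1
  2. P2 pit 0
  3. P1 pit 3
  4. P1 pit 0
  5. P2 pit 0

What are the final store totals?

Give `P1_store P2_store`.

Answer: 1 0

Derivation:
Move 1: P1 pit1 -> P1=[5,0,4,4,4,3](0) P2=[3,5,5,2,4,4](0)
Move 2: P2 pit0 -> P1=[5,0,4,4,4,3](0) P2=[0,6,6,3,4,4](0)
Move 3: P1 pit3 -> P1=[5,0,4,0,5,4](1) P2=[1,6,6,3,4,4](0)
Move 4: P1 pit0 -> P1=[0,1,5,1,6,5](1) P2=[1,6,6,3,4,4](0)
Move 5: P2 pit0 -> P1=[0,1,5,1,6,5](1) P2=[0,7,6,3,4,4](0)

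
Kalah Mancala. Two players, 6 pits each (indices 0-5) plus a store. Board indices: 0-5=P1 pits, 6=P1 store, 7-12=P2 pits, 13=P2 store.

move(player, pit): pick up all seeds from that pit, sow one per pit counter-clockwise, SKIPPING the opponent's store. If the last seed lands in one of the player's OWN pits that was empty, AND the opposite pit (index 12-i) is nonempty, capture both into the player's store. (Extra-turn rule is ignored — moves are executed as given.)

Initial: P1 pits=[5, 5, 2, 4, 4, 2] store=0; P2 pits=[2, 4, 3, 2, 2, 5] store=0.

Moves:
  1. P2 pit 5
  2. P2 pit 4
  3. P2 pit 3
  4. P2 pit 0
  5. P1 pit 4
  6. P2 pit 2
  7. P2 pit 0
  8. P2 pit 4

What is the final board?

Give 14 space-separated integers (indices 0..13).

Answer: 6 6 3 5 0 3 1 0 7 0 1 0 4 4

Derivation:
Move 1: P2 pit5 -> P1=[6,6,3,5,4,2](0) P2=[2,4,3,2,2,0](1)
Move 2: P2 pit4 -> P1=[6,6,3,5,4,2](0) P2=[2,4,3,2,0,1](2)
Move 3: P2 pit3 -> P1=[6,6,3,5,4,2](0) P2=[2,4,3,0,1,2](2)
Move 4: P2 pit0 -> P1=[6,6,3,5,4,2](0) P2=[0,5,4,0,1,2](2)
Move 5: P1 pit4 -> P1=[6,6,3,5,0,3](1) P2=[1,6,4,0,1,2](2)
Move 6: P2 pit2 -> P1=[6,6,3,5,0,3](1) P2=[1,6,0,1,2,3](3)
Move 7: P2 pit0 -> P1=[6,6,3,5,0,3](1) P2=[0,7,0,1,2,3](3)
Move 8: P2 pit4 -> P1=[6,6,3,5,0,3](1) P2=[0,7,0,1,0,4](4)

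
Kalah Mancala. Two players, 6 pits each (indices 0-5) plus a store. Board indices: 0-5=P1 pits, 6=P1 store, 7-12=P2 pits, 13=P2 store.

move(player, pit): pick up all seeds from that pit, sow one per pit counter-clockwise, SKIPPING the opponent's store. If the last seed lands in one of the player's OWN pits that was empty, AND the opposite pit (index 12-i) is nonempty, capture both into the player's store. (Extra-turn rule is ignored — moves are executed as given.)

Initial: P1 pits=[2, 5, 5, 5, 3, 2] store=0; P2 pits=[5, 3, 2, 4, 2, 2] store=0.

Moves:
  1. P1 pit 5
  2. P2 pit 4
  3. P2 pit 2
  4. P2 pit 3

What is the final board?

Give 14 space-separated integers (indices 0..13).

Answer: 3 1 5 5 3 0 1 6 3 0 0 1 4 8

Derivation:
Move 1: P1 pit5 -> P1=[2,5,5,5,3,0](1) P2=[6,3,2,4,2,2](0)
Move 2: P2 pit4 -> P1=[2,5,5,5,3,0](1) P2=[6,3,2,4,0,3](1)
Move 3: P2 pit2 -> P1=[2,0,5,5,3,0](1) P2=[6,3,0,5,0,3](7)
Move 4: P2 pit3 -> P1=[3,1,5,5,3,0](1) P2=[6,3,0,0,1,4](8)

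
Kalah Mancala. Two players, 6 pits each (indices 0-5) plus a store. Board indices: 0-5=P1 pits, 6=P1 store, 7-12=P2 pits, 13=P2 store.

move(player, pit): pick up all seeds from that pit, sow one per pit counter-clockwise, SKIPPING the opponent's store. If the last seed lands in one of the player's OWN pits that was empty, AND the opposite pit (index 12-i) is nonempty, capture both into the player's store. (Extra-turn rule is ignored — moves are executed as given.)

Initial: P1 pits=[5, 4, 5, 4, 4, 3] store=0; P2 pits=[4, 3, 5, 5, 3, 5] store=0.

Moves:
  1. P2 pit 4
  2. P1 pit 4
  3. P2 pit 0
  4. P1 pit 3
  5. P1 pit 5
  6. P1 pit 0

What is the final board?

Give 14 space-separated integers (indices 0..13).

Move 1: P2 pit4 -> P1=[6,4,5,4,4,3](0) P2=[4,3,5,5,0,6](1)
Move 2: P1 pit4 -> P1=[6,4,5,4,0,4](1) P2=[5,4,5,5,0,6](1)
Move 3: P2 pit0 -> P1=[6,4,5,4,0,4](1) P2=[0,5,6,6,1,7](1)
Move 4: P1 pit3 -> P1=[6,4,5,0,1,5](2) P2=[1,5,6,6,1,7](1)
Move 5: P1 pit5 -> P1=[6,4,5,0,1,0](3) P2=[2,6,7,7,1,7](1)
Move 6: P1 pit0 -> P1=[0,5,6,1,2,1](4) P2=[2,6,7,7,1,7](1)

Answer: 0 5 6 1 2 1 4 2 6 7 7 1 7 1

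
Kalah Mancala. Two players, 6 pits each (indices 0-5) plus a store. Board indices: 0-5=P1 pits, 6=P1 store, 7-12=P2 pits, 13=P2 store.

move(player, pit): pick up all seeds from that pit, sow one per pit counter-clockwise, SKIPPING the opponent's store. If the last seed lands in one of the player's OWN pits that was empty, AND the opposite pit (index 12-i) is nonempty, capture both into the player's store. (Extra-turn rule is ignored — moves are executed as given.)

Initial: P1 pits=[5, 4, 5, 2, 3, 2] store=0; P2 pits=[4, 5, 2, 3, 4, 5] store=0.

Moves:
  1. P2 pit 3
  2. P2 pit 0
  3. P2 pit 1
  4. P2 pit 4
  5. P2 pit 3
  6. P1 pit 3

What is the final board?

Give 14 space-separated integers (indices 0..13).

Answer: 7 5 6 0 5 3 1 0 0 4 0 1 9 3

Derivation:
Move 1: P2 pit3 -> P1=[5,4,5,2,3,2](0) P2=[4,5,2,0,5,6](1)
Move 2: P2 pit0 -> P1=[5,4,5,2,3,2](0) P2=[0,6,3,1,6,6](1)
Move 3: P2 pit1 -> P1=[6,4,5,2,3,2](0) P2=[0,0,4,2,7,7](2)
Move 4: P2 pit4 -> P1=[7,5,6,3,4,2](0) P2=[0,0,4,2,0,8](3)
Move 5: P2 pit3 -> P1=[7,5,6,3,4,2](0) P2=[0,0,4,0,1,9](3)
Move 6: P1 pit3 -> P1=[7,5,6,0,5,3](1) P2=[0,0,4,0,1,9](3)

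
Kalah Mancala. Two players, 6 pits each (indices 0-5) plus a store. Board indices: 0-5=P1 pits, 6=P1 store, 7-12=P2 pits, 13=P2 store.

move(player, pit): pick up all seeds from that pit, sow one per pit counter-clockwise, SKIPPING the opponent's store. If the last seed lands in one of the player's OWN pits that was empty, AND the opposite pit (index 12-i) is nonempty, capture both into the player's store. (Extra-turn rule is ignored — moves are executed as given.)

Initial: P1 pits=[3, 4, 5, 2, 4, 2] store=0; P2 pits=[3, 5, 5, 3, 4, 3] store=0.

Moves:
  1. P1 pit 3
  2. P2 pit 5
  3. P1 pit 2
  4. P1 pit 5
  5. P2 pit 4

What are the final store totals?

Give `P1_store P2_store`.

Move 1: P1 pit3 -> P1=[3,4,5,0,5,3](0) P2=[3,5,5,3,4,3](0)
Move 2: P2 pit5 -> P1=[4,5,5,0,5,3](0) P2=[3,5,5,3,4,0](1)
Move 3: P1 pit2 -> P1=[4,5,0,1,6,4](1) P2=[4,5,5,3,4,0](1)
Move 4: P1 pit5 -> P1=[4,5,0,1,6,0](2) P2=[5,6,6,3,4,0](1)
Move 5: P2 pit4 -> P1=[5,6,0,1,6,0](2) P2=[5,6,6,3,0,1](2)

Answer: 2 2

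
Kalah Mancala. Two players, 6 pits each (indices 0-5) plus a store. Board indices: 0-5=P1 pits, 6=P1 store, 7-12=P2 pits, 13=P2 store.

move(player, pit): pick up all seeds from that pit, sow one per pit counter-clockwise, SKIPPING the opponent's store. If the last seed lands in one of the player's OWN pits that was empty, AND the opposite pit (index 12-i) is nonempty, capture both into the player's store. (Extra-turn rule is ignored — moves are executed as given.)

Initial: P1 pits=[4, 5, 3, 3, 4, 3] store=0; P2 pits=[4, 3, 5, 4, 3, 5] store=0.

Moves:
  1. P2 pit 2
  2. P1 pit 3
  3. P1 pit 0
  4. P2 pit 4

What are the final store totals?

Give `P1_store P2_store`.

Answer: 1 2

Derivation:
Move 1: P2 pit2 -> P1=[5,5,3,3,4,3](0) P2=[4,3,0,5,4,6](1)
Move 2: P1 pit3 -> P1=[5,5,3,0,5,4](1) P2=[4,3,0,5,4,6](1)
Move 3: P1 pit0 -> P1=[0,6,4,1,6,5](1) P2=[4,3,0,5,4,6](1)
Move 4: P2 pit4 -> P1=[1,7,4,1,6,5](1) P2=[4,3,0,5,0,7](2)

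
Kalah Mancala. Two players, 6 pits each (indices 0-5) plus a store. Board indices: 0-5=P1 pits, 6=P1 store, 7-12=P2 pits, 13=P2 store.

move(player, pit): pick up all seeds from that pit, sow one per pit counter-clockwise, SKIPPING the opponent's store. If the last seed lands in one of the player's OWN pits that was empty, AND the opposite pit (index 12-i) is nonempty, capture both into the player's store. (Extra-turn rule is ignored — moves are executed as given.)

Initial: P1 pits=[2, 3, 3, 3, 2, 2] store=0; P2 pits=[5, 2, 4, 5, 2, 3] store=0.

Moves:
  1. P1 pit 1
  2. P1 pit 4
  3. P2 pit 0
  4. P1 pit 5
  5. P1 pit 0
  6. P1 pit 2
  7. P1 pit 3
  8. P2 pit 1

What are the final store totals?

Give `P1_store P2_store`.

Move 1: P1 pit1 -> P1=[2,0,4,4,3,2](0) P2=[5,2,4,5,2,3](0)
Move 2: P1 pit4 -> P1=[2,0,4,4,0,3](1) P2=[6,2,4,5,2,3](0)
Move 3: P2 pit0 -> P1=[2,0,4,4,0,3](1) P2=[0,3,5,6,3,4](1)
Move 4: P1 pit5 -> P1=[2,0,4,4,0,0](2) P2=[1,4,5,6,3,4](1)
Move 5: P1 pit0 -> P1=[0,1,5,4,0,0](2) P2=[1,4,5,6,3,4](1)
Move 6: P1 pit2 -> P1=[0,1,0,5,1,1](3) P2=[2,4,5,6,3,4](1)
Move 7: P1 pit3 -> P1=[0,1,0,0,2,2](4) P2=[3,5,5,6,3,4](1)
Move 8: P2 pit1 -> P1=[0,1,0,0,2,2](4) P2=[3,0,6,7,4,5](2)

Answer: 4 2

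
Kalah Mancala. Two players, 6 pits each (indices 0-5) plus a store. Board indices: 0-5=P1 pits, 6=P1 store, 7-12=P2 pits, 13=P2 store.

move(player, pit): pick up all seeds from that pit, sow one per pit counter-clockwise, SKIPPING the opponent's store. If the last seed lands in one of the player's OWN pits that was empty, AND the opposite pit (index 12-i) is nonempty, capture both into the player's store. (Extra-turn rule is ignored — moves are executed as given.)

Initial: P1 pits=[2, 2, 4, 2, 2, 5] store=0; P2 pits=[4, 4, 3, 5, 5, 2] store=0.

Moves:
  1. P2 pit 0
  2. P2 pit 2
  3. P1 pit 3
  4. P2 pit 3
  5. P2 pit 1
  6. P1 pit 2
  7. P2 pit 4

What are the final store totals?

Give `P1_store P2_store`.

Answer: 1 4

Derivation:
Move 1: P2 pit0 -> P1=[2,2,4,2,2,5](0) P2=[0,5,4,6,6,2](0)
Move 2: P2 pit2 -> P1=[2,2,4,2,2,5](0) P2=[0,5,0,7,7,3](1)
Move 3: P1 pit3 -> P1=[2,2,4,0,3,6](0) P2=[0,5,0,7,7,3](1)
Move 4: P2 pit3 -> P1=[3,3,5,1,3,6](0) P2=[0,5,0,0,8,4](2)
Move 5: P2 pit1 -> P1=[3,3,5,1,3,6](0) P2=[0,0,1,1,9,5](3)
Move 6: P1 pit2 -> P1=[3,3,0,2,4,7](1) P2=[1,0,1,1,9,5](3)
Move 7: P2 pit4 -> P1=[4,4,1,3,5,8](1) P2=[2,0,1,1,0,6](4)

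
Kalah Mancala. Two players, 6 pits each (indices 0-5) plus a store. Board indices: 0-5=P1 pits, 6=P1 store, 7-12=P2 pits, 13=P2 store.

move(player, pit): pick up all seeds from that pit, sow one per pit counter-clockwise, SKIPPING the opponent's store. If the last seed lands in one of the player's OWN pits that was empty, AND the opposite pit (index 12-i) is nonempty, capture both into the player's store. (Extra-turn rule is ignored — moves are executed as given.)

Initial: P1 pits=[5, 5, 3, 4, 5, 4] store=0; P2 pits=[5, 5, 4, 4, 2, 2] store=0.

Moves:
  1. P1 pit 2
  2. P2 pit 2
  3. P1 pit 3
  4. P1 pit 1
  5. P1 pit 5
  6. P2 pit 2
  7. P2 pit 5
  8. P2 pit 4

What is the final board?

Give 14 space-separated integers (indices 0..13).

Answer: 7 2 2 1 8 0 3 7 7 0 7 0 1 3

Derivation:
Move 1: P1 pit2 -> P1=[5,5,0,5,6,5](0) P2=[5,5,4,4,2,2](0)
Move 2: P2 pit2 -> P1=[5,5,0,5,6,5](0) P2=[5,5,0,5,3,3](1)
Move 3: P1 pit3 -> P1=[5,5,0,0,7,6](1) P2=[6,6,0,5,3,3](1)
Move 4: P1 pit1 -> P1=[5,0,1,1,8,7](2) P2=[6,6,0,5,3,3](1)
Move 5: P1 pit5 -> P1=[5,0,1,1,8,0](3) P2=[7,7,1,6,4,4](1)
Move 6: P2 pit2 -> P1=[5,0,1,1,8,0](3) P2=[7,7,0,7,4,4](1)
Move 7: P2 pit5 -> P1=[6,1,2,1,8,0](3) P2=[7,7,0,7,4,0](2)
Move 8: P2 pit4 -> P1=[7,2,2,1,8,0](3) P2=[7,7,0,7,0,1](3)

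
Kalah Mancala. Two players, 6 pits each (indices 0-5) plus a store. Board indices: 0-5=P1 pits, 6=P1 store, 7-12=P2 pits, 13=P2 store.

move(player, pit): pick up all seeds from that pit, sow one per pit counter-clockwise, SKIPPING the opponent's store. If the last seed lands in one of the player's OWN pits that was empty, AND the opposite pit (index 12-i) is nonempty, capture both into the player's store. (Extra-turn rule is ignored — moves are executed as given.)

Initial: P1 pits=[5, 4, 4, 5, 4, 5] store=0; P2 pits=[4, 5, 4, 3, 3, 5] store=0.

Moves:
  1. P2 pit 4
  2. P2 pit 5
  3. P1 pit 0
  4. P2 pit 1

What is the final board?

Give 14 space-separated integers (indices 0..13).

Move 1: P2 pit4 -> P1=[6,4,4,5,4,5](0) P2=[4,5,4,3,0,6](1)
Move 2: P2 pit5 -> P1=[7,5,5,6,5,5](0) P2=[4,5,4,3,0,0](2)
Move 3: P1 pit0 -> P1=[0,6,6,7,6,6](1) P2=[5,5,4,3,0,0](2)
Move 4: P2 pit1 -> P1=[0,6,6,7,6,6](1) P2=[5,0,5,4,1,1](3)

Answer: 0 6 6 7 6 6 1 5 0 5 4 1 1 3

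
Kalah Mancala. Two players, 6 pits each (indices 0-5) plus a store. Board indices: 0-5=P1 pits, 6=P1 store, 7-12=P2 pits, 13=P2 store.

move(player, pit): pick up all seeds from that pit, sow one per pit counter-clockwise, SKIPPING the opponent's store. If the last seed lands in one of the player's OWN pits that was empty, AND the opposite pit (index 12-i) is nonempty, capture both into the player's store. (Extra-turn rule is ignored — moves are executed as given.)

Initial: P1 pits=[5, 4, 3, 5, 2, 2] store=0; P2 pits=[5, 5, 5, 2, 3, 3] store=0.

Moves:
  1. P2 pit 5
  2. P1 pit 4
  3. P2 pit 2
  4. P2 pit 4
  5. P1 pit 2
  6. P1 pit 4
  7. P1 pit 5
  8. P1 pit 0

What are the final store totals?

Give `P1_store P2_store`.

Answer: 3 3

Derivation:
Move 1: P2 pit5 -> P1=[6,5,3,5,2,2](0) P2=[5,5,5,2,3,0](1)
Move 2: P1 pit4 -> P1=[6,5,3,5,0,3](1) P2=[5,5,5,2,3,0](1)
Move 3: P2 pit2 -> P1=[7,5,3,5,0,3](1) P2=[5,5,0,3,4,1](2)
Move 4: P2 pit4 -> P1=[8,6,3,5,0,3](1) P2=[5,5,0,3,0,2](3)
Move 5: P1 pit2 -> P1=[8,6,0,6,1,4](1) P2=[5,5,0,3,0,2](3)
Move 6: P1 pit4 -> P1=[8,6,0,6,0,5](1) P2=[5,5,0,3,0,2](3)
Move 7: P1 pit5 -> P1=[8,6,0,6,0,0](2) P2=[6,6,1,4,0,2](3)
Move 8: P1 pit0 -> P1=[0,7,1,7,1,1](3) P2=[7,7,1,4,0,2](3)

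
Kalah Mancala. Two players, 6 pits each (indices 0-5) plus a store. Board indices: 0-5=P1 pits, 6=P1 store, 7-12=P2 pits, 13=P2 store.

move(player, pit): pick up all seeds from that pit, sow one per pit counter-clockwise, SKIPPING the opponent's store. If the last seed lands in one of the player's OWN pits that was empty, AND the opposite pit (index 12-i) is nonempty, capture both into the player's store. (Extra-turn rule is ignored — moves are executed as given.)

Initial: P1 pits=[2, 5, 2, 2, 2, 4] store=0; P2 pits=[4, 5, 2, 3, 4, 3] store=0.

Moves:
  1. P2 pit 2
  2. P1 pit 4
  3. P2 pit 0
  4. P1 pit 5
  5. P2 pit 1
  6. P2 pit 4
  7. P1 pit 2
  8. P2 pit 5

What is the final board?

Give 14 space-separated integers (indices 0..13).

Move 1: P2 pit2 -> P1=[2,5,2,2,2,4](0) P2=[4,5,0,4,5,3](0)
Move 2: P1 pit4 -> P1=[2,5,2,2,0,5](1) P2=[4,5,0,4,5,3](0)
Move 3: P2 pit0 -> P1=[2,5,2,2,0,5](1) P2=[0,6,1,5,6,3](0)
Move 4: P1 pit5 -> P1=[2,5,2,2,0,0](2) P2=[1,7,2,6,6,3](0)
Move 5: P2 pit1 -> P1=[3,6,2,2,0,0](2) P2=[1,0,3,7,7,4](1)
Move 6: P2 pit4 -> P1=[4,7,3,3,1,0](2) P2=[1,0,3,7,0,5](2)
Move 7: P1 pit2 -> P1=[4,7,0,4,2,0](4) P2=[0,0,3,7,0,5](2)
Move 8: P2 pit5 -> P1=[5,8,1,5,2,0](4) P2=[0,0,3,7,0,0](3)

Answer: 5 8 1 5 2 0 4 0 0 3 7 0 0 3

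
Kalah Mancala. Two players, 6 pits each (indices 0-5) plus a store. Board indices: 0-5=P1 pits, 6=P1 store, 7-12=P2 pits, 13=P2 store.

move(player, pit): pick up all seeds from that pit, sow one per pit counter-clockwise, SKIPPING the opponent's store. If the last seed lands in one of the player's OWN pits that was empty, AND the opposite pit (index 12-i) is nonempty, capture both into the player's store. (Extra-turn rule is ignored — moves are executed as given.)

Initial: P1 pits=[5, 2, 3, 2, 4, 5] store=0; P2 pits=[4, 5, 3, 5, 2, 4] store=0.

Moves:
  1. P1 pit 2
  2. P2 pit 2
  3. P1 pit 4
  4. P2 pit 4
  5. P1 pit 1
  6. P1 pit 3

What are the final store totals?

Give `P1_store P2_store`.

Answer: 2 1

Derivation:
Move 1: P1 pit2 -> P1=[5,2,0,3,5,6](0) P2=[4,5,3,5,2,4](0)
Move 2: P2 pit2 -> P1=[5,2,0,3,5,6](0) P2=[4,5,0,6,3,5](0)
Move 3: P1 pit4 -> P1=[5,2,0,3,0,7](1) P2=[5,6,1,6,3,5](0)
Move 4: P2 pit4 -> P1=[6,2,0,3,0,7](1) P2=[5,6,1,6,0,6](1)
Move 5: P1 pit1 -> P1=[6,0,1,4,0,7](1) P2=[5,6,1,6,0,6](1)
Move 6: P1 pit3 -> P1=[6,0,1,0,1,8](2) P2=[6,6,1,6,0,6](1)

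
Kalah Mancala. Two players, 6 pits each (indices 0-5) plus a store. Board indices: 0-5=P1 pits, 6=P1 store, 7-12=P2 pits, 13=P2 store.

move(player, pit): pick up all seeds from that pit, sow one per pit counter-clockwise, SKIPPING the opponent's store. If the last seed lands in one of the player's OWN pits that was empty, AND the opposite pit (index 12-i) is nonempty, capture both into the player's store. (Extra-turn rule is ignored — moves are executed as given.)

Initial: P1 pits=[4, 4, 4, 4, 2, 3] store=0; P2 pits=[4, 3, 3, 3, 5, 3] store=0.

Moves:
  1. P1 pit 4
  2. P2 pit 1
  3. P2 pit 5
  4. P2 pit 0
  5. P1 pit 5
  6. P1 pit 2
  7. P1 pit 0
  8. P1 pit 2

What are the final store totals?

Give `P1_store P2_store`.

Answer: 3 1

Derivation:
Move 1: P1 pit4 -> P1=[4,4,4,4,0,4](1) P2=[4,3,3,3,5,3](0)
Move 2: P2 pit1 -> P1=[4,4,4,4,0,4](1) P2=[4,0,4,4,6,3](0)
Move 3: P2 pit5 -> P1=[5,5,4,4,0,4](1) P2=[4,0,4,4,6,0](1)
Move 4: P2 pit0 -> P1=[5,5,4,4,0,4](1) P2=[0,1,5,5,7,0](1)
Move 5: P1 pit5 -> P1=[5,5,4,4,0,0](2) P2=[1,2,6,5,7,0](1)
Move 6: P1 pit2 -> P1=[5,5,0,5,1,1](3) P2=[1,2,6,5,7,0](1)
Move 7: P1 pit0 -> P1=[0,6,1,6,2,2](3) P2=[1,2,6,5,7,0](1)
Move 8: P1 pit2 -> P1=[0,6,0,7,2,2](3) P2=[1,2,6,5,7,0](1)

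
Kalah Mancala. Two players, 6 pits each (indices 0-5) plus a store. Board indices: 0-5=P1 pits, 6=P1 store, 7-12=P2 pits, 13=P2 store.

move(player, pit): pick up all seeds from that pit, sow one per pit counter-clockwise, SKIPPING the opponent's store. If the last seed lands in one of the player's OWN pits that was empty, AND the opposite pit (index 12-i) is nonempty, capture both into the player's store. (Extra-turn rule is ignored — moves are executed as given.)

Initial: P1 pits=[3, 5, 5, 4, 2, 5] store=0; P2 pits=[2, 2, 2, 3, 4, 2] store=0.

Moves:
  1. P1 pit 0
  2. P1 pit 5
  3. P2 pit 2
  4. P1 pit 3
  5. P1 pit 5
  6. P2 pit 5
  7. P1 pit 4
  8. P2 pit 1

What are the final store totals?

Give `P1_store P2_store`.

Answer: 4 3

Derivation:
Move 1: P1 pit0 -> P1=[0,6,6,5,2,5](0) P2=[2,2,2,3,4,2](0)
Move 2: P1 pit5 -> P1=[0,6,6,5,2,0](1) P2=[3,3,3,4,4,2](0)
Move 3: P2 pit2 -> P1=[0,6,6,5,2,0](1) P2=[3,3,0,5,5,3](0)
Move 4: P1 pit3 -> P1=[0,6,6,0,3,1](2) P2=[4,4,0,5,5,3](0)
Move 5: P1 pit5 -> P1=[0,6,6,0,3,0](3) P2=[4,4,0,5,5,3](0)
Move 6: P2 pit5 -> P1=[1,7,6,0,3,0](3) P2=[4,4,0,5,5,0](1)
Move 7: P1 pit4 -> P1=[1,7,6,0,0,1](4) P2=[5,4,0,5,5,0](1)
Move 8: P2 pit1 -> P1=[0,7,6,0,0,1](4) P2=[5,0,1,6,6,0](3)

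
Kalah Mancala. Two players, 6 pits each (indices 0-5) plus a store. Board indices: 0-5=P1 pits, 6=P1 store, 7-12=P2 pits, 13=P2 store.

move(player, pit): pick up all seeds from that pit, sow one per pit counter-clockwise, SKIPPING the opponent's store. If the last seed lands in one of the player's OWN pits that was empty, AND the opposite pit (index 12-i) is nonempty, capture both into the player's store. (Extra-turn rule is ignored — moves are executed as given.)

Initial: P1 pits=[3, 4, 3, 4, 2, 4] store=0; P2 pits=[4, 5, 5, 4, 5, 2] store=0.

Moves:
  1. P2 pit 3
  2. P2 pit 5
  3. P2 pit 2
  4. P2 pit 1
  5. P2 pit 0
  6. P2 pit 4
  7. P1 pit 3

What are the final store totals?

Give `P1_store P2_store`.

Answer: 1 11

Derivation:
Move 1: P2 pit3 -> P1=[4,4,3,4,2,4](0) P2=[4,5,5,0,6,3](1)
Move 2: P2 pit5 -> P1=[5,5,3,4,2,4](0) P2=[4,5,5,0,6,0](2)
Move 3: P2 pit2 -> P1=[6,5,3,4,2,4](0) P2=[4,5,0,1,7,1](3)
Move 4: P2 pit1 -> P1=[6,5,3,4,2,4](0) P2=[4,0,1,2,8,2](4)
Move 5: P2 pit0 -> P1=[6,5,3,4,2,4](0) P2=[0,1,2,3,9,2](4)
Move 6: P2 pit4 -> P1=[7,6,4,5,3,0](0) P2=[0,1,2,3,0,3](11)
Move 7: P1 pit3 -> P1=[7,6,4,0,4,1](1) P2=[1,2,2,3,0,3](11)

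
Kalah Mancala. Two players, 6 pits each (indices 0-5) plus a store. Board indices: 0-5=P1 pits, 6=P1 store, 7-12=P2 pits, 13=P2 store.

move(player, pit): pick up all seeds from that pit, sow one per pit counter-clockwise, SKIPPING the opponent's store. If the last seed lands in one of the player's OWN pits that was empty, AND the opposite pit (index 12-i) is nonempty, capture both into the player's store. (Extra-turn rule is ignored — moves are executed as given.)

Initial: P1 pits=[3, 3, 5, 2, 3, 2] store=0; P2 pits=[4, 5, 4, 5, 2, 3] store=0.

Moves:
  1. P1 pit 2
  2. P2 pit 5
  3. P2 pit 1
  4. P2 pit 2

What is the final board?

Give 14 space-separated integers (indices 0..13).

Answer: 5 4 0 3 4 3 1 5 0 0 7 4 2 3

Derivation:
Move 1: P1 pit2 -> P1=[3,3,0,3,4,3](1) P2=[5,5,4,5,2,3](0)
Move 2: P2 pit5 -> P1=[4,4,0,3,4,3](1) P2=[5,5,4,5,2,0](1)
Move 3: P2 pit1 -> P1=[4,4,0,3,4,3](1) P2=[5,0,5,6,3,1](2)
Move 4: P2 pit2 -> P1=[5,4,0,3,4,3](1) P2=[5,0,0,7,4,2](3)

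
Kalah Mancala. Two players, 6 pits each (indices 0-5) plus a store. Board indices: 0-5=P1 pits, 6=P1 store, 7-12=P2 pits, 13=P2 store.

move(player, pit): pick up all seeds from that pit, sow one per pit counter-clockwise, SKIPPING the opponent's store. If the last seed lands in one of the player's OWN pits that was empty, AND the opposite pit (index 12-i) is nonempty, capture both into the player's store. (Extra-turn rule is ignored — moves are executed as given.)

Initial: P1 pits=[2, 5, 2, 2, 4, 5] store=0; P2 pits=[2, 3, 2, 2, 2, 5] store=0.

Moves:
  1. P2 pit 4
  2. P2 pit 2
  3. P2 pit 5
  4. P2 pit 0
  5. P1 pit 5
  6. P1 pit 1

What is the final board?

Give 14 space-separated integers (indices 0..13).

Move 1: P2 pit4 -> P1=[2,5,2,2,4,5](0) P2=[2,3,2,2,0,6](1)
Move 2: P2 pit2 -> P1=[2,0,2,2,4,5](0) P2=[2,3,0,3,0,6](7)
Move 3: P2 pit5 -> P1=[3,1,3,3,5,5](0) P2=[2,3,0,3,0,0](8)
Move 4: P2 pit0 -> P1=[3,1,3,0,5,5](0) P2=[0,4,0,3,0,0](12)
Move 5: P1 pit5 -> P1=[3,1,3,0,5,0](1) P2=[1,5,1,4,0,0](12)
Move 6: P1 pit1 -> P1=[3,0,4,0,5,0](1) P2=[1,5,1,4,0,0](12)

Answer: 3 0 4 0 5 0 1 1 5 1 4 0 0 12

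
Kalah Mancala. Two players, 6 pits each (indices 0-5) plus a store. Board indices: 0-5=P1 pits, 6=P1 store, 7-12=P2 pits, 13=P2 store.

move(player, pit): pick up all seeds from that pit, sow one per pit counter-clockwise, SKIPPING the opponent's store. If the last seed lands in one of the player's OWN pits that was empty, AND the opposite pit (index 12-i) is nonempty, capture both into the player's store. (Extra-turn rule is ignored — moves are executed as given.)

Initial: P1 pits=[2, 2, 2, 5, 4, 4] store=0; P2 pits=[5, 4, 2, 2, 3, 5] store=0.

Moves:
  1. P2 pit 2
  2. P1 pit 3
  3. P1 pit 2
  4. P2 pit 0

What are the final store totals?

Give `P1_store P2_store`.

Move 1: P2 pit2 -> P1=[2,2,2,5,4,4](0) P2=[5,4,0,3,4,5](0)
Move 2: P1 pit3 -> P1=[2,2,2,0,5,5](1) P2=[6,5,0,3,4,5](0)
Move 3: P1 pit2 -> P1=[2,2,0,1,6,5](1) P2=[6,5,0,3,4,5](0)
Move 4: P2 pit0 -> P1=[2,2,0,1,6,5](1) P2=[0,6,1,4,5,6](1)

Answer: 1 1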